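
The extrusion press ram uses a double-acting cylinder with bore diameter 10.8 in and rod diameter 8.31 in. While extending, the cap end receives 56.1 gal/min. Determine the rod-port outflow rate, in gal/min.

Cap-side area A_cap = π/4 × (10.8 in)² = 91.61 in^2
Rod-side annular area A_ann = π/4 × (10.8² − 8.31²) = 37.37 in^2
Piston speed v = Q_in/A_cap; rod-end outflow Q_out = v × A_ann = Q_in × A_ann/A_cap.

Q_out ≈ 22.9 gal/min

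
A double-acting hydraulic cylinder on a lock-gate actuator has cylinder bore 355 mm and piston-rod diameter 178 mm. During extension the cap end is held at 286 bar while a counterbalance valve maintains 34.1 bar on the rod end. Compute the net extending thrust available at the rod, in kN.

Cap-side area A_cap = π/4 × (355 mm)² = 98980 mm^2
Rod-side annular area A_ann = π/4 × (355² − 178²) = 74100 mm^2
Net thrust = P_cap·A_cap − P_rod·A_ann = 2831 kN − 252.7 kN

F ≈ 2580 kN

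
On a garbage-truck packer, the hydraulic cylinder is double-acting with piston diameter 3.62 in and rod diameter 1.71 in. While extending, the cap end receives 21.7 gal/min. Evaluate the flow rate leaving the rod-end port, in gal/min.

Q_out ≈ 16.9 gal/min

Cap-side area A_cap = π/4 × (3.62 in)² = 10.29 in^2
Rod-side annular area A_ann = π/4 × (3.62² − 1.71²) = 7.996 in^2
Piston speed v = Q_in/A_cap; rod-end outflow Q_out = v × A_ann = Q_in × A_ann/A_cap.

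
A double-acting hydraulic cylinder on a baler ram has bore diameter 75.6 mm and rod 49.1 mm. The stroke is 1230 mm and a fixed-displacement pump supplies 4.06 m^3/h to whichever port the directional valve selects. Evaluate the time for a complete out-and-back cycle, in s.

t ≈ 7.73 s

Cap-side area A_cap = π/4 × (75.6 mm)² = 4489 mm^2
Rod-side annular area A_ann = π/4 × (75.6² − 49.1²) = 2595 mm^2
t_ext = A_cap·L/Q = 4.896 s
t_ret = A_ann·L/Q = 2.831 s
t_cycle = t_ext + t_ret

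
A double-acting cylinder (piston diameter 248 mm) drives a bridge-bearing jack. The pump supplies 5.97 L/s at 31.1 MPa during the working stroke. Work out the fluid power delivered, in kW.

Hydraulic power = P × Q

W ≈ 186 kW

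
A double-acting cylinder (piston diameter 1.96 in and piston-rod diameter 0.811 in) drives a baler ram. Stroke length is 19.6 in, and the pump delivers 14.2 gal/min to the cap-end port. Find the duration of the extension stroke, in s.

t ≈ 1.08 s

Cap-side area A_cap = π/4 × (1.96 in)² = 3.017 in^2
Swept volume V = A × L; t = V / Q = A·L / Q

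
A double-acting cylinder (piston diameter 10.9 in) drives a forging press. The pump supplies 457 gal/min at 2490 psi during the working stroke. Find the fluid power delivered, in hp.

W ≈ 664 hp

Hydraulic power = P × Q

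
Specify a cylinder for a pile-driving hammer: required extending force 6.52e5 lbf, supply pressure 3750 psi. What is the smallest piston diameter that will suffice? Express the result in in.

Extension force acts on the full piston face: F = P × (π/4)D².
D = √(4F / (πP)) = √(4 × 6.52e5 lbf / (π × 3750 psi))

D ≈ 14.9 in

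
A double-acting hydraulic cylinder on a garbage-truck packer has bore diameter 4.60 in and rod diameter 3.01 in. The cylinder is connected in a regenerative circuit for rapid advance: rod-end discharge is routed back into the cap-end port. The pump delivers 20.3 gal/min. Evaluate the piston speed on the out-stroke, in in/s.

In regeneration the rod-end outflow joins the pump flow into the cap end, so the net volume the pump must supply per unit advance equals the rod cross-section area.
Rod cross-section A_rod = π/4 × (3.01 in)² = 7.116 in^2
v = Q_pump / A_rod

v ≈ 11.0 in/s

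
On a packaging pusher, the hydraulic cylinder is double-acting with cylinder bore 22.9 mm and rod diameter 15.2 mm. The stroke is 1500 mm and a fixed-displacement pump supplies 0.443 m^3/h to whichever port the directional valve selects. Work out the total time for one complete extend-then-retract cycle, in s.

t ≈ 7.83 s

Cap-side area A_cap = π/4 × (22.9 mm)² = 411.9 mm^2
Rod-side annular area A_ann = π/4 × (22.9² − 15.2²) = 230.4 mm^2
t_ext = A_cap·L/Q = 5.021 s
t_ret = A_ann·L/Q = 2.809 s
t_cycle = t_ext + t_ret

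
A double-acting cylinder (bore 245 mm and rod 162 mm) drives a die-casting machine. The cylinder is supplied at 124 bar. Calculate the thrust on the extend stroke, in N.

Cap-side area A_cap = π/4 × (245 mm)² = 47140 mm^2
F = P × A_cap = 124 bar × A_cap

F ≈ 5.85e5 N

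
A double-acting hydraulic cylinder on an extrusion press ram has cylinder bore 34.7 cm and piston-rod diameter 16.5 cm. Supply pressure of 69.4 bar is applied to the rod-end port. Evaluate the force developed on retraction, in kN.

F ≈ 508 kN

Rod-side annular area A_ann = π/4 × (34.7² − 16.5²) = 731.9 cm^2
On retraction the pressure acts on the annular area (bore minus rod).
F = P × A_ann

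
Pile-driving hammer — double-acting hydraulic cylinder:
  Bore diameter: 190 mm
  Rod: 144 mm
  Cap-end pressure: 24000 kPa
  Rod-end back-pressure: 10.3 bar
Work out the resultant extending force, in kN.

F ≈ 668 kN

Cap-side area A_cap = π/4 × (190 mm)² = 28350 mm^2
Rod-side annular area A_ann = π/4 × (190² − 144²) = 12070 mm^2
Net thrust = P_cap·A_cap − P_rod·A_ann = 680.5 kN − 12.43 kN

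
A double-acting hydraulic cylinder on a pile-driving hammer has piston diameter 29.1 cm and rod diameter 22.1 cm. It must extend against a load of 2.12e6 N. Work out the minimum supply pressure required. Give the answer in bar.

P ≈ 319 bar

Cap-side area A_cap = π/4 × (29.1 cm)² = 665.1 cm^2
P = F / A = 2.12e6 N / A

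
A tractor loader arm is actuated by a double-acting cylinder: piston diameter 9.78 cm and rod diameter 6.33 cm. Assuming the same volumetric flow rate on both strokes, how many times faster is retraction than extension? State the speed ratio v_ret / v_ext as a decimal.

v_ret/v_ext ≈ 1.72

Cap-side area A_cap = π/4 × (9.78 cm)² = 75.12 cm^2
Rod-side annular area A_ann = π/4 × (9.78² − 6.33²) = 43.65 cm^2
For equal Q, v ∝ 1/A, so v_ret/v_ext = A_cap/A_ann.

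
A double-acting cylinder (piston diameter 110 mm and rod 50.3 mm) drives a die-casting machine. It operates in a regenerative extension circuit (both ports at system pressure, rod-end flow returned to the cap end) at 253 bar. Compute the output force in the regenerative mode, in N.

With equal pressure on both faces, forces on the annular region cancel; the net push is pressure × rod cross-section.
Rod cross-section A_rod = π/4 × (50.3 mm)² = 1987 mm^2
F = P × A_rod

F ≈ 50300 N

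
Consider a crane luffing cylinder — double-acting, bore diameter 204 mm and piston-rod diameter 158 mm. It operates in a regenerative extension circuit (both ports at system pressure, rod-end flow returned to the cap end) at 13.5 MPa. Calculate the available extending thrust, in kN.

With equal pressure on both faces, forces on the annular region cancel; the net push is pressure × rod cross-section.
Rod cross-section A_rod = π/4 × (158 mm)² = 19610 mm^2
F = P × A_rod

F ≈ 265 kN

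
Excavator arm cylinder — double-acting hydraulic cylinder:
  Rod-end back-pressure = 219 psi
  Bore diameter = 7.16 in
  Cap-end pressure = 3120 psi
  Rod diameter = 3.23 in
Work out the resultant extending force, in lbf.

F ≈ 1.19e5 lbf

Cap-side area A_cap = π/4 × (7.16 in)² = 40.26 in^2
Rod-side annular area A_ann = π/4 × (7.16² − 3.23²) = 32.07 in^2
Net thrust = P_cap·A_cap − P_rod·A_ann = 1.256e5 lbf − 7023 lbf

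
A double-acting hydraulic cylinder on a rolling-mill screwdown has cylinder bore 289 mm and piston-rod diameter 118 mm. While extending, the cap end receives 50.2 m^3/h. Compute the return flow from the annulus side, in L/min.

Q_out ≈ 697 L/min

Cap-side area A_cap = π/4 × (289 mm)² = 65600 mm^2
Rod-side annular area A_ann = π/4 × (289² − 118²) = 54660 mm^2
Piston speed v = Q_in/A_cap; rod-end outflow Q_out = v × A_ann = Q_in × A_ann/A_cap.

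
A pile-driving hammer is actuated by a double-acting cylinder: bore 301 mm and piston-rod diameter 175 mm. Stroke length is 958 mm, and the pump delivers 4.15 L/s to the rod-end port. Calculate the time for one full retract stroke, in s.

t ≈ 10.9 s

Rod-side annular area A_ann = π/4 × (301² − 175²) = 47110 mm^2
Swept volume V = A × L; t = V / Q = A·L / Q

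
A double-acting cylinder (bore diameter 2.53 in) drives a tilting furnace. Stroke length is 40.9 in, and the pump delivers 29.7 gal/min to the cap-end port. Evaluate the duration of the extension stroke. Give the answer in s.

Cap-side area A_cap = π/4 × (2.53 in)² = 5.027 in^2
Swept volume V = A × L; t = V / Q = A·L / Q

t ≈ 1.80 s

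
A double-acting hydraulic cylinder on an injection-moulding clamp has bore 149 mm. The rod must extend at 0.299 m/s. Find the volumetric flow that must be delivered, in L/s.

Cap-side area A_cap = π/4 × (149 mm)² = 17440 mm^2
Q = A × v

Q ≈ 5.21 L/s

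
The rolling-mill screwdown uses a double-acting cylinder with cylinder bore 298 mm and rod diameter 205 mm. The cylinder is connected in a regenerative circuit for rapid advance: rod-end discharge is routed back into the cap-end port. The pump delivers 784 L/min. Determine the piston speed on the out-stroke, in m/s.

v ≈ 0.396 m/s

In regeneration the rod-end outflow joins the pump flow into the cap end, so the net volume the pump must supply per unit advance equals the rod cross-section area.
Rod cross-section A_rod = π/4 × (205 mm)² = 33010 mm^2
v = Q_pump / A_rod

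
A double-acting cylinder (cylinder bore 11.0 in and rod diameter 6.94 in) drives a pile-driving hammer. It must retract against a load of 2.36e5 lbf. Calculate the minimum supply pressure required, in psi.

P ≈ 4130 psi

Rod-side annular area A_ann = π/4 × (11.0² − 6.94²) = 57.21 in^2
Retraction: pressure acts on the annular area.
P = F / A = 2.36e5 lbf / A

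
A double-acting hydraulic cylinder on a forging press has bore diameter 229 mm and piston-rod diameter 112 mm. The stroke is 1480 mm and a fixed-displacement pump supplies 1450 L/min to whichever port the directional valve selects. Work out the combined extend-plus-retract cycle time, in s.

Cap-side area A_cap = π/4 × (229 mm)² = 41190 mm^2
Rod-side annular area A_ann = π/4 × (229² − 112²) = 31340 mm^2
t_ext = A_cap·L/Q = 2.522 s
t_ret = A_ann·L/Q = 1.919 s
t_cycle = t_ext + t_ret

t ≈ 4.44 s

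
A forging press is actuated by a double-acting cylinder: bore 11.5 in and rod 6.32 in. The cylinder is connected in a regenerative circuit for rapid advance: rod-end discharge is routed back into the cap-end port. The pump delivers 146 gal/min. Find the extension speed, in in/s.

In regeneration the rod-end outflow joins the pump flow into the cap end, so the net volume the pump must supply per unit advance equals the rod cross-section area.
Rod cross-section A_rod = π/4 × (6.32 in)² = 31.37 in^2
v = Q_pump / A_rod

v ≈ 17.9 in/s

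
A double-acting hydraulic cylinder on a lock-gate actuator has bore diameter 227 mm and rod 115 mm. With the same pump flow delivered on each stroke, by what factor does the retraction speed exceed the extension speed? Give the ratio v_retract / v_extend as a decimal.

Cap-side area A_cap = π/4 × (227 mm)² = 40470 mm^2
Rod-side annular area A_ann = π/4 × (227² − 115²) = 30080 mm^2
For equal Q, v ∝ 1/A, so v_ret/v_ext = A_cap/A_ann.

v_ret/v_ext ≈ 1.35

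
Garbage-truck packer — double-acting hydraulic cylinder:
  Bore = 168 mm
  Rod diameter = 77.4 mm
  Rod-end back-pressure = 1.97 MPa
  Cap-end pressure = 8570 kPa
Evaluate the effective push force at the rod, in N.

Cap-side area A_cap = π/4 × (168 mm)² = 22170 mm^2
Rod-side annular area A_ann = π/4 × (168² − 77.4²) = 17460 mm^2
Net thrust = P_cap·A_cap − P_rod·A_ann = 1.900e5 N − 34400 N

F ≈ 1.56e5 N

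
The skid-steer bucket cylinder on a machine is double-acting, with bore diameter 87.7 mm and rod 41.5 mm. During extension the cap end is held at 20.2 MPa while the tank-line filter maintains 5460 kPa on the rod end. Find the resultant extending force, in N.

Cap-side area A_cap = π/4 × (87.7 mm)² = 6041 mm^2
Rod-side annular area A_ann = π/4 × (87.7² − 41.5²) = 4688 mm^2
Net thrust = P_cap·A_cap − P_rod·A_ann = 1.220e5 N − 25600 N

F ≈ 96400 N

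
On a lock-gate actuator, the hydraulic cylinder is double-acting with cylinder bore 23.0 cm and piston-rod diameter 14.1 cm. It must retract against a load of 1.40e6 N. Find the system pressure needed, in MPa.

P ≈ 54.0 MPa

Rod-side annular area A_ann = π/4 × (23.0² − 14.1²) = 259.3 cm^2
Retraction: pressure acts on the annular area.
P = F / A = 1.40e6 N / A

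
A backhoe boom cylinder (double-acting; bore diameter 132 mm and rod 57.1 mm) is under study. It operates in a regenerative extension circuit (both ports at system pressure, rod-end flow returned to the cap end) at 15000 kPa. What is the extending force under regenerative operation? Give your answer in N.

With equal pressure on both faces, forces on the annular region cancel; the net push is pressure × rod cross-section.
Rod cross-section A_rod = π/4 × (57.1 mm)² = 2561 mm^2
F = P × A_rod

F ≈ 38400 N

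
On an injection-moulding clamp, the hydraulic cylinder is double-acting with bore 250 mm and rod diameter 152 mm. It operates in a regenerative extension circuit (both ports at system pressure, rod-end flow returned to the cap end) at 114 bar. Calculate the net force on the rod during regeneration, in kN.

F ≈ 207 kN

With equal pressure on both faces, forces on the annular region cancel; the net push is pressure × rod cross-section.
Rod cross-section A_rod = π/4 × (152 mm)² = 18150 mm^2
F = P × A_rod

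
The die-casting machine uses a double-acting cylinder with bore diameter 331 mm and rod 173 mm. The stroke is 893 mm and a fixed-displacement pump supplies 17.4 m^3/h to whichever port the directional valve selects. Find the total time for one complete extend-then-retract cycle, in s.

Cap-side area A_cap = π/4 × (331 mm)² = 86050 mm^2
Rod-side annular area A_ann = π/4 × (331² − 173²) = 62540 mm^2
t_ext = A_cap·L/Q = 15.90 s
t_ret = A_ann·L/Q = 11.56 s
t_cycle = t_ext + t_ret

t ≈ 27.5 s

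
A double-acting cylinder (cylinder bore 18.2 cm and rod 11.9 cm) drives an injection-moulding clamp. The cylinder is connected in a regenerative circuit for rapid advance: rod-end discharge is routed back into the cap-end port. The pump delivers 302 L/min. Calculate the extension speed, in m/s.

In regeneration the rod-end outflow joins the pump flow into the cap end, so the net volume the pump must supply per unit advance equals the rod cross-section area.
Rod cross-section A_rod = π/4 × (11.9 cm)² = 111.2 cm^2
v = Q_pump / A_rod

v ≈ 0.453 m/s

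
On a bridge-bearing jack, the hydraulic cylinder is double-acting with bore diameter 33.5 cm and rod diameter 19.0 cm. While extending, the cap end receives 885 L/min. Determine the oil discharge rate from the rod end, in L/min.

Cap-side area A_cap = π/4 × (33.5 cm)² = 881.4 cm^2
Rod-side annular area A_ann = π/4 × (33.5² − 19.0²) = 597.9 cm^2
Piston speed v = Q_in/A_cap; rod-end outflow Q_out = v × A_ann = Q_in × A_ann/A_cap.

Q_out ≈ 600 L/min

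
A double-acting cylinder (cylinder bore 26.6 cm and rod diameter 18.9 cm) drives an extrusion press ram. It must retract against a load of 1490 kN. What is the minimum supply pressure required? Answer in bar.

P ≈ 541 bar

Rod-side annular area A_ann = π/4 × (26.6² − 18.9²) = 275.2 cm^2
Retraction: pressure acts on the annular area.
P = F / A = 1490 kN / A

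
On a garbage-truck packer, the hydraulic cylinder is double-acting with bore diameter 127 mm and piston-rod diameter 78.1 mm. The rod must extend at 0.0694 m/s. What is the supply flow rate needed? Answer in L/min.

Q ≈ 52.7 L/min

Cap-side area A_cap = π/4 × (127 mm)² = 12670 mm^2
Q = A × v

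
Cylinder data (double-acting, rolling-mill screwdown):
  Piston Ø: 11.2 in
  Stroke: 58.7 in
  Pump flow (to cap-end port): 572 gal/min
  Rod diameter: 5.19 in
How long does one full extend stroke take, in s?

t ≈ 2.63 s

Cap-side area A_cap = π/4 × (11.2 in)² = 98.52 in^2
Swept volume V = A × L; t = V / Q = A·L / Q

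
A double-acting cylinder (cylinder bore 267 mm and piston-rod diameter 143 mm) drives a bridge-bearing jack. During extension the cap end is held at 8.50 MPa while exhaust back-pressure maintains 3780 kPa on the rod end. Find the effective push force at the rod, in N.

Cap-side area A_cap = π/4 × (267 mm)² = 55990 mm^2
Rod-side annular area A_ann = π/4 × (267² − 143²) = 39930 mm^2
Net thrust = P_cap·A_cap − P_rod·A_ann = 4.759e5 N − 1.509e5 N

F ≈ 3.25e5 N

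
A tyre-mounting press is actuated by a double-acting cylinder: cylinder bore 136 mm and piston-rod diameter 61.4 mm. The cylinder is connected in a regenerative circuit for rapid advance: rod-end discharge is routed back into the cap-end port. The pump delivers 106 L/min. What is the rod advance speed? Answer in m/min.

v ≈ 35.8 m/min

In regeneration the rod-end outflow joins the pump flow into the cap end, so the net volume the pump must supply per unit advance equals the rod cross-section area.
Rod cross-section A_rod = π/4 × (61.4 mm)² = 2961 mm^2
v = Q_pump / A_rod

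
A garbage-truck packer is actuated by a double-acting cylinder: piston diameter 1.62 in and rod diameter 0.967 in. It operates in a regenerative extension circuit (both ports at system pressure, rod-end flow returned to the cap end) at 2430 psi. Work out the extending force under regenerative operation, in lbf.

With equal pressure on both faces, forces on the annular region cancel; the net push is pressure × rod cross-section.
Rod cross-section A_rod = π/4 × (0.967 in)² = 0.7344 in^2
F = P × A_rod

F ≈ 1780 lbf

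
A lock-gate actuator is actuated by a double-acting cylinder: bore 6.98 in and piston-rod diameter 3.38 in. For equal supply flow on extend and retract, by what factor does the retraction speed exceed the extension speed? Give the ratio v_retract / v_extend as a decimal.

Cap-side area A_cap = π/4 × (6.98 in)² = 38.26 in^2
Rod-side annular area A_ann = π/4 × (6.98² − 3.38²) = 29.29 in^2
For equal Q, v ∝ 1/A, so v_ret/v_ext = A_cap/A_ann.

v_ret/v_ext ≈ 1.31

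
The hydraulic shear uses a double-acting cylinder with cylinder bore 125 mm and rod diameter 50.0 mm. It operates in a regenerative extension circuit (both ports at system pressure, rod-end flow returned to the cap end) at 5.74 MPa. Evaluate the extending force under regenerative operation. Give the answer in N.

F ≈ 11300 N

With equal pressure on both faces, forces on the annular region cancel; the net push is pressure × rod cross-section.
Rod cross-section A_rod = π/4 × (50.0 mm)² = 1963 mm^2
F = P × A_rod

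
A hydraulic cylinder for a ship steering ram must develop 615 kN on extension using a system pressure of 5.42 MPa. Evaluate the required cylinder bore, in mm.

Extension force acts on the full piston face: F = P × (π/4)D².
D = √(4F / (πP)) = √(4 × 615 kN / (π × 5.42 MPa))

D ≈ 380 mm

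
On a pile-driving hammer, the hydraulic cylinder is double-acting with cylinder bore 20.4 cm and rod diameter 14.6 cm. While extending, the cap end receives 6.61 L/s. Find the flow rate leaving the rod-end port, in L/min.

Q_out ≈ 193 L/min

Cap-side area A_cap = π/4 × (20.4 cm)² = 326.9 cm^2
Rod-side annular area A_ann = π/4 × (20.4² − 14.6²) = 159.4 cm^2
Piston speed v = Q_in/A_cap; rod-end outflow Q_out = v × A_ann = Q_in × A_ann/A_cap.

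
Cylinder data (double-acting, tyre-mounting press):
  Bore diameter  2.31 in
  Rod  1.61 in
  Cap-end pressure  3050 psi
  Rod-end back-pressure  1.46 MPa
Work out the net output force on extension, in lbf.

Cap-side area A_cap = π/4 × (2.31 in)² = 4.191 in^2
Rod-side annular area A_ann = π/4 × (2.31² − 1.61²) = 2.155 in^2
Net thrust = P_cap·A_cap − P_rod·A_ann = 12780 lbf − 456.4 lbf

F ≈ 12300 lbf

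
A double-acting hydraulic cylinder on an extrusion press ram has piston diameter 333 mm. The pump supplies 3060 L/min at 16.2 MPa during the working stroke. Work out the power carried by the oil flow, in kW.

W ≈ 826 kW

Hydraulic power = P × Q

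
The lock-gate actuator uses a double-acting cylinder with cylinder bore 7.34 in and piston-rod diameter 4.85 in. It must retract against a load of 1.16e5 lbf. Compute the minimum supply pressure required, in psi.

Rod-side annular area A_ann = π/4 × (7.34² − 4.85²) = 23.84 in^2
Retraction: pressure acts on the annular area.
P = F / A = 1.16e5 lbf / A

P ≈ 4870 psi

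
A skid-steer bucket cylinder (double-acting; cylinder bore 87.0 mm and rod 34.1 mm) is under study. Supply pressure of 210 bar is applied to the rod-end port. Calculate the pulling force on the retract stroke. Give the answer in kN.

F ≈ 106 kN

Rod-side annular area A_ann = π/4 × (87.0² − 34.1²) = 5031 mm^2
On retraction the pressure acts on the annular area (bore minus rod).
F = P × A_ann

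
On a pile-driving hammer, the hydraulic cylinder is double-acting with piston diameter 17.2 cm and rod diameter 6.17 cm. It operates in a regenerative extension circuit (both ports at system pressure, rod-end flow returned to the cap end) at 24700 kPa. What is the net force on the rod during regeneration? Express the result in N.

With equal pressure on both faces, forces on the annular region cancel; the net push is pressure × rod cross-section.
Rod cross-section A_rod = π/4 × (6.17 cm)² = 29.90 cm^2
F = P × A_rod

F ≈ 73900 N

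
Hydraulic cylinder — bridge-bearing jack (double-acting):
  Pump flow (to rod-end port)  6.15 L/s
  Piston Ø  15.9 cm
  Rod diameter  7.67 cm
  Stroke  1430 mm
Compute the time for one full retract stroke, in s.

t ≈ 3.54 s

Rod-side annular area A_ann = π/4 × (15.9² − 7.67²) = 152.4 cm^2
Swept volume V = A × L; t = V / Q = A·L / Q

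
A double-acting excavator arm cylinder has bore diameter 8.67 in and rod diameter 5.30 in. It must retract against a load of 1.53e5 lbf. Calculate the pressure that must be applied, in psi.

Rod-side annular area A_ann = π/4 × (8.67² − 5.30²) = 36.98 in^2
Retraction: pressure acts on the annular area.
P = F / A = 1.53e5 lbf / A

P ≈ 4140 psi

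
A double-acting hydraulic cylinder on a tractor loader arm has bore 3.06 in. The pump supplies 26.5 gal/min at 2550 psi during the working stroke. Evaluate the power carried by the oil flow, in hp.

Hydraulic power = P × Q

W ≈ 39.4 hp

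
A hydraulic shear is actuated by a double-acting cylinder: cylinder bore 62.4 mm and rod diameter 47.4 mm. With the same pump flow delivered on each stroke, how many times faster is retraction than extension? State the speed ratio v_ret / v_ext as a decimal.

Cap-side area A_cap = π/4 × (62.4 mm)² = 3058 mm^2
Rod-side annular area A_ann = π/4 × (62.4² − 47.4²) = 1294 mm^2
For equal Q, v ∝ 1/A, so v_ret/v_ext = A_cap/A_ann.

v_ret/v_ext ≈ 2.36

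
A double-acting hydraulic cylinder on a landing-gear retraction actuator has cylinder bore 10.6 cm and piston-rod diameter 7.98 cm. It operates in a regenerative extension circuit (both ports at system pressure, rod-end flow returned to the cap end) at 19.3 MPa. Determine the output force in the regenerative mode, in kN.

With equal pressure on both faces, forces on the annular region cancel; the net push is pressure × rod cross-section.
Rod cross-section A_rod = π/4 × (7.98 cm)² = 50.01 cm^2
F = P × A_rod

F ≈ 96.5 kN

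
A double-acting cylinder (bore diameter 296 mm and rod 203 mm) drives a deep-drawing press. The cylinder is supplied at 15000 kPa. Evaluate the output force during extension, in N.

F ≈ 1.03e6 N

Cap-side area A_cap = π/4 × (296 mm)² = 68810 mm^2
F = P × A_cap = 15000 kPa × A_cap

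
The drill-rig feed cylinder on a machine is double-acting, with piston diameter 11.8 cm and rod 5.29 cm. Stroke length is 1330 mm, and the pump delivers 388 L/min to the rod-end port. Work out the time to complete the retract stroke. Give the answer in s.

t ≈ 1.80 s

Rod-side annular area A_ann = π/4 × (11.8² − 5.29²) = 87.38 cm^2
Swept volume V = A × L; t = V / Q = A·L / Q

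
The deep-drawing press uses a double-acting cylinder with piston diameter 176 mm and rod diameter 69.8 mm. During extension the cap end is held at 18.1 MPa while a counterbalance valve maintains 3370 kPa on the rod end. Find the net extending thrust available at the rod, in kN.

Cap-side area A_cap = π/4 × (176 mm)² = 24330 mm^2
Rod-side annular area A_ann = π/4 × (176² − 69.8²) = 20500 mm^2
Net thrust = P_cap·A_cap − P_rod·A_ann = 440.3 kN − 69.09 kN

F ≈ 371 kN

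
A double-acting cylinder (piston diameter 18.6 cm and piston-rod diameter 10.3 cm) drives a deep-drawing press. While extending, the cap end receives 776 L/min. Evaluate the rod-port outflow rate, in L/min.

Cap-side area A_cap = π/4 × (18.6 cm)² = 271.7 cm^2
Rod-side annular area A_ann = π/4 × (18.6² − 10.3²) = 188.4 cm^2
Piston speed v = Q_in/A_cap; rod-end outflow Q_out = v × A_ann = Q_in × A_ann/A_cap.

Q_out ≈ 538 L/min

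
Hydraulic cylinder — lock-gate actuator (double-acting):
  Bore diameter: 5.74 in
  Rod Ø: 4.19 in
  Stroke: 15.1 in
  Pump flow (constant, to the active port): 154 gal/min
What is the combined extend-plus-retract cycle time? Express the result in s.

t ≈ 0.967 s

Cap-side area A_cap = π/4 × (5.74 in)² = 25.88 in^2
Rod-side annular area A_ann = π/4 × (5.74² − 4.19²) = 12.09 in^2
t_ext = A_cap·L/Q = 0.6590 s
t_ret = A_ann·L/Q = 0.3079 s
t_cycle = t_ext + t_ret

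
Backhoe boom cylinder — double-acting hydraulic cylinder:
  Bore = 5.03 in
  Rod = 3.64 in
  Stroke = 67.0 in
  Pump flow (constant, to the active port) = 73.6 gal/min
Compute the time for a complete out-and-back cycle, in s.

Cap-side area A_cap = π/4 × (5.03 in)² = 19.87 in^2
Rod-side annular area A_ann = π/4 × (5.03² − 3.64²) = 9.465 in^2
t_ext = A_cap·L/Q = 4.699 s
t_ret = A_ann·L/Q = 2.238 s
t_cycle = t_ext + t_ret

t ≈ 6.94 s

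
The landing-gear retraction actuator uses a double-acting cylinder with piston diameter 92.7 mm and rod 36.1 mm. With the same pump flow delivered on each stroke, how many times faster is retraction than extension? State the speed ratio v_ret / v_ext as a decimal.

v_ret/v_ext ≈ 1.18

Cap-side area A_cap = π/4 × (92.7 mm)² = 6749 mm^2
Rod-side annular area A_ann = π/4 × (92.7² − 36.1²) = 5726 mm^2
For equal Q, v ∝ 1/A, so v_ret/v_ext = A_cap/A_ann.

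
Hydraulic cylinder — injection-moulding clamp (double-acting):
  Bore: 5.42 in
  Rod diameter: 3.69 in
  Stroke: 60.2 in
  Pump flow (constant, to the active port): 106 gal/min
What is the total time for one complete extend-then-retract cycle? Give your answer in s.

Cap-side area A_cap = π/4 × (5.42 in)² = 23.07 in^2
Rod-side annular area A_ann = π/4 × (5.42² − 3.69²) = 12.38 in^2
t_ext = A_cap·L/Q = 3.403 s
t_ret = A_ann·L/Q = 1.826 s
t_cycle = t_ext + t_ret

t ≈ 5.23 s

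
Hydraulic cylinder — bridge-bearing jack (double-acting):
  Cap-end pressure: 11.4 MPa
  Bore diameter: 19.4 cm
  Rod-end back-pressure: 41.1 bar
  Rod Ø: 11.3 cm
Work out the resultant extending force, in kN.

F ≈ 257 kN

Cap-side area A_cap = π/4 × (19.4 cm)² = 295.6 cm^2
Rod-side annular area A_ann = π/4 × (19.4² − 11.3²) = 195.3 cm^2
Net thrust = P_cap·A_cap − P_rod·A_ann = 337.0 kN − 80.27 kN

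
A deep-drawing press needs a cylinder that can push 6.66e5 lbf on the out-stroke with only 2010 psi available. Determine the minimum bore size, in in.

D ≈ 20.5 in

Extension force acts on the full piston face: F = P × (π/4)D².
D = √(4F / (πP)) = √(4 × 6.66e5 lbf / (π × 2010 psi))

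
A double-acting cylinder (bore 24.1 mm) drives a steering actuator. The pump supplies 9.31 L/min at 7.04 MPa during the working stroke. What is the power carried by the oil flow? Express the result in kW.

W ≈ 1.09 kW

Hydraulic power = P × Q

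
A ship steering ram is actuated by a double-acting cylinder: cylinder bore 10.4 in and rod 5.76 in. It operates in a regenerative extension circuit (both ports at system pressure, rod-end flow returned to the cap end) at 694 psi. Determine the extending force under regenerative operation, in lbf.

With equal pressure on both faces, forces on the annular region cancel; the net push is pressure × rod cross-section.
Rod cross-section A_rod = π/4 × (5.76 in)² = 26.06 in^2
F = P × A_rod

F ≈ 18100 lbf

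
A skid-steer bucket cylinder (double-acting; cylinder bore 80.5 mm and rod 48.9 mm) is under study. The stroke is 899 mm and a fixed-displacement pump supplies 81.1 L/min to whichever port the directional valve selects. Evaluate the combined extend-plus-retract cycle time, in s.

t ≈ 5.52 s

Cap-side area A_cap = π/4 × (80.5 mm)² = 5090 mm^2
Rod-side annular area A_ann = π/4 × (80.5² − 48.9²) = 3212 mm^2
t_ext = A_cap·L/Q = 3.385 s
t_ret = A_ann·L/Q = 2.136 s
t_cycle = t_ext + t_ret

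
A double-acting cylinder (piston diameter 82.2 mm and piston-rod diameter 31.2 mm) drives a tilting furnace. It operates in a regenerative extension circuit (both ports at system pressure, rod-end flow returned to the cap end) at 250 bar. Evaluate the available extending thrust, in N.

F ≈ 19100 N

With equal pressure on both faces, forces on the annular region cancel; the net push is pressure × rod cross-section.
Rod cross-section A_rod = π/4 × (31.2 mm)² = 764.5 mm^2
F = P × A_rod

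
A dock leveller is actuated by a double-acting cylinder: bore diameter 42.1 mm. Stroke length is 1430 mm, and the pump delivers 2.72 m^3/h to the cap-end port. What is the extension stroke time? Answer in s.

t ≈ 2.63 s

Cap-side area A_cap = π/4 × (42.1 mm)² = 1392 mm^2
Swept volume V = A × L; t = V / Q = A·L / Q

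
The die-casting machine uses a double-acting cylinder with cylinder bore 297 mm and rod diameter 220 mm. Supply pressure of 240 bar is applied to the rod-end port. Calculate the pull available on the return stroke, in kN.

F ≈ 750 kN

Rod-side annular area A_ann = π/4 × (297² − 220²) = 31270 mm^2
On retraction the pressure acts on the annular area (bore minus rod).
F = P × A_ann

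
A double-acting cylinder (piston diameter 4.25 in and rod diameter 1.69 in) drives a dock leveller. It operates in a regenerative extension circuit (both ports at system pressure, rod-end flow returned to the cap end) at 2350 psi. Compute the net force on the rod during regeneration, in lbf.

With equal pressure on both faces, forces on the annular region cancel; the net push is pressure × rod cross-section.
Rod cross-section A_rod = π/4 × (1.69 in)² = 2.243 in^2
F = P × A_rod

F ≈ 5270 lbf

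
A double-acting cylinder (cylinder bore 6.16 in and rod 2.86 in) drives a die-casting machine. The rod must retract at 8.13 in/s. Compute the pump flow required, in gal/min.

Rod-side annular area A_ann = π/4 × (6.16² − 2.86²) = 23.38 in^2
Q = A × v

Q ≈ 49.4 gal/min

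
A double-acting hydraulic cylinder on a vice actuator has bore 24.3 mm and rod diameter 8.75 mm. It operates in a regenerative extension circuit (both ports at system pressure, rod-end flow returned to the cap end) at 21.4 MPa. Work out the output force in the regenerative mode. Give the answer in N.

F ≈ 1290 N

With equal pressure on both faces, forces on the annular region cancel; the net push is pressure × rod cross-section.
Rod cross-section A_rod = π/4 × (8.75 mm)² = 60.13 mm^2
F = P × A_rod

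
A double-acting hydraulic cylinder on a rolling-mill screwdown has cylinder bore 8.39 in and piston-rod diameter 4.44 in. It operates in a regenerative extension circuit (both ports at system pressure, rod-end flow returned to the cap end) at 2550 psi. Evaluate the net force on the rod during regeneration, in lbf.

F ≈ 39500 lbf

With equal pressure on both faces, forces on the annular region cancel; the net push is pressure × rod cross-section.
Rod cross-section A_rod = π/4 × (4.44 in)² = 15.48 in^2
F = P × A_rod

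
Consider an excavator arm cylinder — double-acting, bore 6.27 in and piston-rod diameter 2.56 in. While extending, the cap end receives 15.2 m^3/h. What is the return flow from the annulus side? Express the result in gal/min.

Cap-side area A_cap = π/4 × (6.27 in)² = 30.88 in^2
Rod-side annular area A_ann = π/4 × (6.27² − 2.56²) = 25.73 in^2
Piston speed v = Q_in/A_cap; rod-end outflow Q_out = v × A_ann = Q_in × A_ann/A_cap.

Q_out ≈ 55.8 gal/min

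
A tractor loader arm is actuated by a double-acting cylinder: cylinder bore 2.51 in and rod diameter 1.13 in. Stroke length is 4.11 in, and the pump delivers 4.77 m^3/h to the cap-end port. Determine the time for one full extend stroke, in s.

Cap-side area A_cap = π/4 × (2.51 in)² = 4.948 in^2
Swept volume V = A × L; t = V / Q = A·L / Q

t ≈ 0.252 s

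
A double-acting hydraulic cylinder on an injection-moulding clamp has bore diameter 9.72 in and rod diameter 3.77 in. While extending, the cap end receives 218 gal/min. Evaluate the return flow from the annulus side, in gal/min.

Q_out ≈ 185 gal/min

Cap-side area A_cap = π/4 × (9.72 in)² = 74.20 in^2
Rod-side annular area A_ann = π/4 × (9.72² − 3.77²) = 63.04 in^2
Piston speed v = Q_in/A_cap; rod-end outflow Q_out = v × A_ann = Q_in × A_ann/A_cap.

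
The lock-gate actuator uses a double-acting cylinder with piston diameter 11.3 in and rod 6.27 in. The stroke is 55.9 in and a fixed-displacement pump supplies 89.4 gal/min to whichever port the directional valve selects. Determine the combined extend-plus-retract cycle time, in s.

t ≈ 27.6 s

Cap-side area A_cap = π/4 × (11.3 in)² = 100.3 in^2
Rod-side annular area A_ann = π/4 × (11.3² − 6.27²) = 69.41 in^2
t_ext = A_cap·L/Q = 16.29 s
t_ret = A_ann·L/Q = 11.27 s
t_cycle = t_ext + t_ret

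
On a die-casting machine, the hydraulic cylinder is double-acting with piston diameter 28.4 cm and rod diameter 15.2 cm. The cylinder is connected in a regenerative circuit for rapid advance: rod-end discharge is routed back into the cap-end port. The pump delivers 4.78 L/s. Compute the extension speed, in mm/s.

v ≈ 263 mm/s

In regeneration the rod-end outflow joins the pump flow into the cap end, so the net volume the pump must supply per unit advance equals the rod cross-section area.
Rod cross-section A_rod = π/4 × (15.2 cm)² = 181.5 cm^2
v = Q_pump / A_rod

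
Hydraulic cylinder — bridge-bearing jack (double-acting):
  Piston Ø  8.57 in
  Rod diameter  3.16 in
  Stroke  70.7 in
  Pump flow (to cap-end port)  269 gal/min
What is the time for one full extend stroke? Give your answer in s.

t ≈ 3.94 s

Cap-side area A_cap = π/4 × (8.57 in)² = 57.68 in^2
Swept volume V = A × L; t = V / Q = A·L / Q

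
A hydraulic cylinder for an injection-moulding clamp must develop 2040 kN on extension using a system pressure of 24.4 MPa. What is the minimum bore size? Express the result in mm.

Extension force acts on the full piston face: F = P × (π/4)D².
D = √(4F / (πP)) = √(4 × 2040 kN / (π × 24.4 MPa))

D ≈ 326 mm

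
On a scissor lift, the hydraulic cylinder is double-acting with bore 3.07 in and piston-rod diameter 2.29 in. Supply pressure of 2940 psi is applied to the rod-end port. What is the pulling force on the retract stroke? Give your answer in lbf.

F ≈ 9650 lbf

Rod-side annular area A_ann = π/4 × (3.07² − 2.29²) = 3.284 in^2
On retraction the pressure acts on the annular area (bore minus rod).
F = P × A_ann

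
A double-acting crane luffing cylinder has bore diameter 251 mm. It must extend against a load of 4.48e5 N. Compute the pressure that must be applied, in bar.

P ≈ 90.5 bar

Cap-side area A_cap = π/4 × (251 mm)² = 49480 mm^2
P = F / A = 4.48e5 N / A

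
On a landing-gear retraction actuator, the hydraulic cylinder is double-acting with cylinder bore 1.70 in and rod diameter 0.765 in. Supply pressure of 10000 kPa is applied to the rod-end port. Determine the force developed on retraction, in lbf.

F ≈ 2630 lbf

Rod-side annular area A_ann = π/4 × (1.70² − 0.765²) = 1.810 in^2
On retraction the pressure acts on the annular area (bore minus rod).
F = P × A_ann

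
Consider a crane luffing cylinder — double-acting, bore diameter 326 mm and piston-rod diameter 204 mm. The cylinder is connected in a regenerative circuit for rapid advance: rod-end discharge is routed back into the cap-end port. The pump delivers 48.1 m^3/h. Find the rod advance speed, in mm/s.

v ≈ 409 mm/s

In regeneration the rod-end outflow joins the pump flow into the cap end, so the net volume the pump must supply per unit advance equals the rod cross-section area.
Rod cross-section A_rod = π/4 × (204 mm)² = 32690 mm^2
v = Q_pump / A_rod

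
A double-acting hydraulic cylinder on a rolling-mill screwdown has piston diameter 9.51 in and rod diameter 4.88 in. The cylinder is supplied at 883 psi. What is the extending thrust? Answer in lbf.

F ≈ 62700 lbf

Cap-side area A_cap = π/4 × (9.51 in)² = 71.03 in^2
F = P × A_cap = 883 psi × A_cap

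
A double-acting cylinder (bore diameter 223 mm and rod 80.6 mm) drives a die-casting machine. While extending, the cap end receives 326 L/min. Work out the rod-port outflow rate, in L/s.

Q_out ≈ 4.72 L/s

Cap-side area A_cap = π/4 × (223 mm)² = 39060 mm^2
Rod-side annular area A_ann = π/4 × (223² − 80.6²) = 33950 mm^2
Piston speed v = Q_in/A_cap; rod-end outflow Q_out = v × A_ann = Q_in × A_ann/A_cap.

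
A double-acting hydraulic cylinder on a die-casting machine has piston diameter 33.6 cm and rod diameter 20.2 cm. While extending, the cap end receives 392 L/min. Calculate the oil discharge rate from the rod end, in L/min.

Q_out ≈ 250 L/min

Cap-side area A_cap = π/4 × (33.6 cm)² = 886.7 cm^2
Rod-side annular area A_ann = π/4 × (33.6² − 20.2²) = 566.2 cm^2
Piston speed v = Q_in/A_cap; rod-end outflow Q_out = v × A_ann = Q_in × A_ann/A_cap.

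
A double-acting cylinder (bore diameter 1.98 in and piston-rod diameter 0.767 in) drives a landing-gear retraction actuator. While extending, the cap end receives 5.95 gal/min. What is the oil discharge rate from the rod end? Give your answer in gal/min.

Q_out ≈ 5.06 gal/min

Cap-side area A_cap = π/4 × (1.98 in)² = 3.079 in^2
Rod-side annular area A_ann = π/4 × (1.98² − 0.767²) = 2.617 in^2
Piston speed v = Q_in/A_cap; rod-end outflow Q_out = v × A_ann = Q_in × A_ann/A_cap.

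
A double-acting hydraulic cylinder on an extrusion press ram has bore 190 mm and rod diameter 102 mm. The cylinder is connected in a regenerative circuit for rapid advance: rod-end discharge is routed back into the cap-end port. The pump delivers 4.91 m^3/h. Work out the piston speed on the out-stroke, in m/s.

v ≈ 0.167 m/s

In regeneration the rod-end outflow joins the pump flow into the cap end, so the net volume the pump must supply per unit advance equals the rod cross-section area.
Rod cross-section A_rod = π/4 × (102 mm)² = 8171 mm^2
v = Q_pump / A_rod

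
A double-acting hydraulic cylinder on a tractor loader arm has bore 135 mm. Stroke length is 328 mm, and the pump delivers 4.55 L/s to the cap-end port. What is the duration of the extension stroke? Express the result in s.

Cap-side area A_cap = π/4 × (135 mm)² = 14310 mm^2
Swept volume V = A × L; t = V / Q = A·L / Q

t ≈ 1.03 s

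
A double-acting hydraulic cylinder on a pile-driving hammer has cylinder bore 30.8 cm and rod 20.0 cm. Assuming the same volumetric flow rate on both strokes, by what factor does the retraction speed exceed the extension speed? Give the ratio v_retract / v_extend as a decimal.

v_ret/v_ext ≈ 1.73

Cap-side area A_cap = π/4 × (30.8 cm)² = 745.1 cm^2
Rod-side annular area A_ann = π/4 × (30.8² − 20.0²) = 430.9 cm^2
For equal Q, v ∝ 1/A, so v_ret/v_ext = A_cap/A_ann.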